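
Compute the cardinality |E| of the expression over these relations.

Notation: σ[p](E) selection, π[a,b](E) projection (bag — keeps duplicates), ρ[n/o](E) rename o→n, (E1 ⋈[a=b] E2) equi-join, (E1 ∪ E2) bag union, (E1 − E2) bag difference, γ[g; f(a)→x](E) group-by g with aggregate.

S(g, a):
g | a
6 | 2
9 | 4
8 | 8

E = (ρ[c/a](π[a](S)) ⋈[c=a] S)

Stepwise |·|:
  S → 3
  π[a](S) → 3
  ρ[c/a](π[a](S)) → 3
  S → 3
  (ρ[c/a](π[a](S)) ⋈[c=a] S) → 3

|E| = 3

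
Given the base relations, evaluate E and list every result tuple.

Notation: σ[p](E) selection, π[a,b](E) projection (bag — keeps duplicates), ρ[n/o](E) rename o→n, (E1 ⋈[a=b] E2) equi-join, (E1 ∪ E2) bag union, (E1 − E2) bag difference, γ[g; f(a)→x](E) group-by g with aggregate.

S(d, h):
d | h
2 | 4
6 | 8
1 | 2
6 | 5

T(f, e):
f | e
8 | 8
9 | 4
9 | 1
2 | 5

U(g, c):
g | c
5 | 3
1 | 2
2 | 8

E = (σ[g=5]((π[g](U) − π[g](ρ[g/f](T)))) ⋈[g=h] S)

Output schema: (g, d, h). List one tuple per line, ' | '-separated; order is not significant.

Stepwise |·|:
  U → 3
  π[g](U) → 3
  T → 4
  ρ[g/f](T) → 4
  π[g](ρ[g/f](T)) → 4
  (π[g](U) − π[g](ρ[g/f](T))) → 2
  σ[g=5]((π[g](U) − π[g](ρ[g/f](T)))) → 1
  S → 4
  (σ[g=5]((π[g](U) − π[g](ρ[g/f](T)))) ⋈[g=h] S) → 1

== RESULT ==
g | d | h
5 | 6 | 5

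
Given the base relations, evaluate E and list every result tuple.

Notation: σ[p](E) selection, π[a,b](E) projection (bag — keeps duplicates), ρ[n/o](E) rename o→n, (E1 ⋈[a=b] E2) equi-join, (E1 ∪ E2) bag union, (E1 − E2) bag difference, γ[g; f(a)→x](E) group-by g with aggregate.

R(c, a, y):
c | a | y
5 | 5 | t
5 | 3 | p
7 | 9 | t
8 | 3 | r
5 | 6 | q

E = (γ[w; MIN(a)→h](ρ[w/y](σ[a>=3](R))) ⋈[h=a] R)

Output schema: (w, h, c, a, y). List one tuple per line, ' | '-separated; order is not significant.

Stepwise |·|:
  R → 5
  σ[a>=3](R) → 5
  ρ[w/y](σ[a>=3](R)) → 5
  γ[w; MIN(a)→h](ρ[w/y](σ[a>=3](R))) → 4
  R → 5
  (γ[w; MIN(a)→h](ρ[w/y](σ[a>=3](R))) ⋈[h=a] R) → 6

== RESULT ==
w | h | c | a | y
p | 3 | 5 | 3 | p
p | 3 | 8 | 3 | r
q | 6 | 5 | 6 | q
r | 3 | 5 | 3 | p
r | 3 | 8 | 3 | r
t | 5 | 5 | 5 | t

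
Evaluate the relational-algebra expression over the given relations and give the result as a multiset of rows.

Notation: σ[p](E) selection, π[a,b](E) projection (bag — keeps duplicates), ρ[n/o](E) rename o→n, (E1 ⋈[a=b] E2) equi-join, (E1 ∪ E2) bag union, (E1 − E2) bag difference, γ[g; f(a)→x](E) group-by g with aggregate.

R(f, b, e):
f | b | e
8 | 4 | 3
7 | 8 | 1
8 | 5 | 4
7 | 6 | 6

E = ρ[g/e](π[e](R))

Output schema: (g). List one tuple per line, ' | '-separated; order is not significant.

Stepwise |·|:
  R → 4
  π[e](R) → 4
  ρ[g/e](π[e](R)) → 4

== RESULT ==
g
1
3
4
6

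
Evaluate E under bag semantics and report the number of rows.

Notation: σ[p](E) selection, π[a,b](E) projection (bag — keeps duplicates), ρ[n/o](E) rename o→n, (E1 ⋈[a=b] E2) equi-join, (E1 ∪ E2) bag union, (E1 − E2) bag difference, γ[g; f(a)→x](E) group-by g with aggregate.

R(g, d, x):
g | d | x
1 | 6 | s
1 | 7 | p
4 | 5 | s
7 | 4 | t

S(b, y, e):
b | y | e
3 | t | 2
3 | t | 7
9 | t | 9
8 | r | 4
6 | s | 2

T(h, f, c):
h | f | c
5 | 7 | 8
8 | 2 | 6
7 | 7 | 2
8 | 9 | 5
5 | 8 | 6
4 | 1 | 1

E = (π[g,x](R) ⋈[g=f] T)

Stepwise |·|:
  R → 4
  π[g,x](R) → 4
  T → 6
  (π[g,x](R) ⋈[g=f] T) → 4

|E| = 4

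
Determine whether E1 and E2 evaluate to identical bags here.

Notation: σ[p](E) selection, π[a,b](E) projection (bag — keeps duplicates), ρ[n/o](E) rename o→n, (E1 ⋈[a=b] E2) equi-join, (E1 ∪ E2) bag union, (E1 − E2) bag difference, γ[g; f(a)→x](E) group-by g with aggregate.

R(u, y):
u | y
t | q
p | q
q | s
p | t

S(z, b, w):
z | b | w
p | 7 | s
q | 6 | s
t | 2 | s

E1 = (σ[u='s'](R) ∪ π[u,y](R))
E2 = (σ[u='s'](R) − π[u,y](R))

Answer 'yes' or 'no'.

E1 stepwise |·|:
  R → 4
  σ[u='s'](R) → 0
  R → 4
  π[u,y](R) → 4
  (σ[u='s'](R) ∪ π[u,y](R)) → 4
E2 stepwise |·|:
  R → 4
  σ[u='s'](R) → 0
  R → 4
  π[u,y](R) → 4
  (σ[u='s'](R) − π[u,y](R)) → 0

E1 result:
u | y
p | q
p | t
q | s
t | q
E2 result:
u | y
(0 rows)
Witness: ('q', 's') appears 1× in E1 but 0× in E2.

no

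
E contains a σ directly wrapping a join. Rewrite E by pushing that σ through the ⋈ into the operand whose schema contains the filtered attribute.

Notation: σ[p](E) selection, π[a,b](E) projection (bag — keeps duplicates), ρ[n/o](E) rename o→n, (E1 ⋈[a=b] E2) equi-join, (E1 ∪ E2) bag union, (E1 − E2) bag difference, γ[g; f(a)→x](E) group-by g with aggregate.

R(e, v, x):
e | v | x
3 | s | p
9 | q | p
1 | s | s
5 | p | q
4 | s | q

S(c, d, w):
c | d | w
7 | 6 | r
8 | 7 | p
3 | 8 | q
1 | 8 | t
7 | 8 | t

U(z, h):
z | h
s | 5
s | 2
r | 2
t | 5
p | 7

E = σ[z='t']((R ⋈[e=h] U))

σ filters on z, owned by the right side.
E' = (R ⋈[e=h] σ[z='t'](U))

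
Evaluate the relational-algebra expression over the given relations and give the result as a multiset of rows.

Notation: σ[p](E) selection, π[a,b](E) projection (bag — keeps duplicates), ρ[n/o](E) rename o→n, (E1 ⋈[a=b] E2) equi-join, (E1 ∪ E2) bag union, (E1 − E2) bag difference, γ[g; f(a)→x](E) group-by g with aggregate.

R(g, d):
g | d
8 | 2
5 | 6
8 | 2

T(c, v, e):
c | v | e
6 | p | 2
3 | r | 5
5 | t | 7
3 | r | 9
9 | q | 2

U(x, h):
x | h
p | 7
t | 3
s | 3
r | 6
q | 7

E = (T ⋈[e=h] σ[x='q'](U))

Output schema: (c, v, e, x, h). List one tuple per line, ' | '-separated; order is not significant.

Subexpression sizes:
  T → 5
  U → 5
  σ[x='q'](U) → 1
  (T ⋈[e=h] σ[x='q'](U)) → 1

== RESULT ==
c | v | e | x | h
5 | t | 7 | q | 7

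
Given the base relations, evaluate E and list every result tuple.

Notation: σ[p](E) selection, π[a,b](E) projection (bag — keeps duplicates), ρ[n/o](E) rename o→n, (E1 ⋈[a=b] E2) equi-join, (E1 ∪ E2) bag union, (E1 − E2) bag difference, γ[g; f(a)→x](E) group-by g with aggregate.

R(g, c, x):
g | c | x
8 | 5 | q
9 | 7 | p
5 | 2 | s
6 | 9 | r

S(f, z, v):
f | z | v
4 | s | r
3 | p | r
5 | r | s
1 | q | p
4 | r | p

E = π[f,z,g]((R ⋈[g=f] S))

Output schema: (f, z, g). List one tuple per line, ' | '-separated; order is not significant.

Subexpression sizes:
  R → 4
  S → 5
  (R ⋈[g=f] S) → 1
  π[f,z,g]((R ⋈[g=f] S)) → 1

== RESULT ==
f | z | g
5 | r | 5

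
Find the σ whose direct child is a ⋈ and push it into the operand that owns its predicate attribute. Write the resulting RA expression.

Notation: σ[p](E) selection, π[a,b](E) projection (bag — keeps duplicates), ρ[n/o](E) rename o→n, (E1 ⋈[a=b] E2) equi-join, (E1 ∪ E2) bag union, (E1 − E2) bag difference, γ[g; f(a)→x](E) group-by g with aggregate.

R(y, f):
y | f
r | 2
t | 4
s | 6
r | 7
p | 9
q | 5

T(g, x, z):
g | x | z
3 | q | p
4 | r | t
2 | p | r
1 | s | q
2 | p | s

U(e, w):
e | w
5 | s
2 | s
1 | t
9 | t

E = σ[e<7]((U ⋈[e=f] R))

σ filters on e, owned by the left side.
E' = (σ[e<7](U) ⋈[e=f] R)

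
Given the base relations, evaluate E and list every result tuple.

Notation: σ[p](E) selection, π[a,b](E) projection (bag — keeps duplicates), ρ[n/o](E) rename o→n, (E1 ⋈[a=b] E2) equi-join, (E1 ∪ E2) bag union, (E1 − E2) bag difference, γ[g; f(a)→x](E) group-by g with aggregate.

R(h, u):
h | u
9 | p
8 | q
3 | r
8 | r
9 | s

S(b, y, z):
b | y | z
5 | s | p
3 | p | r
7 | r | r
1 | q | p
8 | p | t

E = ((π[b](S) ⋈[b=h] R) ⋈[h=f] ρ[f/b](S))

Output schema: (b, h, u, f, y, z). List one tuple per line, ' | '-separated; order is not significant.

Row counts bottom-up:
  S → 5
  π[b](S) → 5
  R → 5
  (π[b](S) ⋈[b=h] R) → 3
  S → 5
  ρ[f/b](S) → 5
  ((π[b](S) ⋈[b=h] R) ⋈[h=f] ρ[f/b](S)) → 3

== RESULT ==
b | h | u | f | y | z
3 | 3 | r | 3 | p | r
8 | 8 | q | 8 | p | t
8 | 8 | r | 8 | p | t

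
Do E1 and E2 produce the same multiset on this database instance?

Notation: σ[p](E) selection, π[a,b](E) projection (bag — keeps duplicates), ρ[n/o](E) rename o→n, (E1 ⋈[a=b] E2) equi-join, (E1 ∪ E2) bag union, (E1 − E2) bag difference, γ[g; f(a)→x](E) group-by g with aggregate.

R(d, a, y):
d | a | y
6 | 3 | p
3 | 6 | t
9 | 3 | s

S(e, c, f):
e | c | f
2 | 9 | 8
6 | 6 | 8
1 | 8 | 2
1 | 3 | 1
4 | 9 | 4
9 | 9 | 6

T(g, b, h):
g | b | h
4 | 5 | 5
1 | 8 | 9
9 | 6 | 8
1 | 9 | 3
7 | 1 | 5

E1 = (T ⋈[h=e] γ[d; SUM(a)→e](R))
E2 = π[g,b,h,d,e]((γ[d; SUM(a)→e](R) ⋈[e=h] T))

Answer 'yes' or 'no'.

E1 subexpression sizes:
  T → 5
  R → 3
  γ[d; SUM(a)→e](R) → 3
  (T ⋈[h=e] γ[d; SUM(a)→e](R)) → 2
E2 subexpression sizes:
  R → 3
  γ[d; SUM(a)→e](R) → 3
  T → 5
  (γ[d; SUM(a)→e](R) ⋈[e=h] T) → 2
  π[g,b,h,d,e]((γ[d; SUM(a)→e](R) ⋈[e=h] T)) → 2

E1 and E2 produce the same multiset:
g | b | h | d | e
1 | 9 | 3 | 6 | 3
1 | 9 | 3 | 9 | 3

yes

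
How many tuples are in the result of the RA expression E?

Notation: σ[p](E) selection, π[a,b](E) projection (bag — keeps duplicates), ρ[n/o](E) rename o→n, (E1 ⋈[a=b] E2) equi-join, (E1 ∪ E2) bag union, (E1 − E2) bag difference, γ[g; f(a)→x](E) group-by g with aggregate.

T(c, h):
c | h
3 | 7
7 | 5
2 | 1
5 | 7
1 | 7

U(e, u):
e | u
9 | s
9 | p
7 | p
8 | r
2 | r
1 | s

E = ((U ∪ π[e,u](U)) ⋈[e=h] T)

Stepwise |·|:
  U → 6
  U → 6
  π[e,u](U) → 6
  (U ∪ π[e,u](U)) → 12
  T → 5
  ((U ∪ π[e,u](U)) ⋈[e=h] T) → 8

|E| = 8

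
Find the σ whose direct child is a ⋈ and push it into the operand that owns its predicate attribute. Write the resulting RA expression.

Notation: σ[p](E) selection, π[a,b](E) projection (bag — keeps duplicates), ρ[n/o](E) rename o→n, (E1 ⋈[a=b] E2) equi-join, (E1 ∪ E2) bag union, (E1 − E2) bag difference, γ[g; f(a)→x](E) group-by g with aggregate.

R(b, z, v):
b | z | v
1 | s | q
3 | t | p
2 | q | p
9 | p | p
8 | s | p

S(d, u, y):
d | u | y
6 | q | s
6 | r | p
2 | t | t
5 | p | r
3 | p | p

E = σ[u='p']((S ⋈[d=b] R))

σ filters on u, owned by the left side.
E' = (σ[u='p'](S) ⋈[d=b] R)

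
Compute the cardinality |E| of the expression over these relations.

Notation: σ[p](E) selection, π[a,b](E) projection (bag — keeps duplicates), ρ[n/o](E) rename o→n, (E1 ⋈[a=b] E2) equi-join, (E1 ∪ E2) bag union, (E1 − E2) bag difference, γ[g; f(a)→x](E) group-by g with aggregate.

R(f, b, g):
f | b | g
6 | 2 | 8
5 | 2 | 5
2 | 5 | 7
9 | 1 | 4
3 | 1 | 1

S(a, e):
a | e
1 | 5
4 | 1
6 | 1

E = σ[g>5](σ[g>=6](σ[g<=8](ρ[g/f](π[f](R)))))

Per-node cardinality:
  R → 5
  π[f](R) → 5
  ρ[g/f](π[f](R)) → 5
  σ[g<=8](ρ[g/f](π[f](R))) → 4
  σ[g>=6](σ[g<=8](ρ[g/f](π[f](R)))) → 1
  σ[g>5](σ[g>=6](σ[g<=8](ρ[g/f](π[f](R))))) → 1

|E| = 1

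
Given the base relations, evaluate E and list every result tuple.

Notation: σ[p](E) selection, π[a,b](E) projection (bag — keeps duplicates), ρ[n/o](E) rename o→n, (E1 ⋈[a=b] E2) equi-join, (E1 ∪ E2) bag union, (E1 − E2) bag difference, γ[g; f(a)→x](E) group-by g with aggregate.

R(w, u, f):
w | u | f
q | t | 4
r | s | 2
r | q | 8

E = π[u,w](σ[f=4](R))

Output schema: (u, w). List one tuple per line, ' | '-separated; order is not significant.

Row counts bottom-up:
  R → 3
  σ[f=4](R) → 1
  π[u,w](σ[f=4](R)) → 1

== RESULT ==
u | w
t | q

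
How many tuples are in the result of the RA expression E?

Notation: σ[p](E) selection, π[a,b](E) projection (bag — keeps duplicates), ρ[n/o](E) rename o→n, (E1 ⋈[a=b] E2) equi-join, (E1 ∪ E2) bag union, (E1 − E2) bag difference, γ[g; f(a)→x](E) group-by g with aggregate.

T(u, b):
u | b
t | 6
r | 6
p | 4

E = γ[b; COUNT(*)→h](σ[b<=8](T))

Per-node cardinality:
  T → 3
  σ[b<=8](T) → 3
  γ[b; COUNT(*)→h](σ[b<=8](T)) → 2

|E| = 2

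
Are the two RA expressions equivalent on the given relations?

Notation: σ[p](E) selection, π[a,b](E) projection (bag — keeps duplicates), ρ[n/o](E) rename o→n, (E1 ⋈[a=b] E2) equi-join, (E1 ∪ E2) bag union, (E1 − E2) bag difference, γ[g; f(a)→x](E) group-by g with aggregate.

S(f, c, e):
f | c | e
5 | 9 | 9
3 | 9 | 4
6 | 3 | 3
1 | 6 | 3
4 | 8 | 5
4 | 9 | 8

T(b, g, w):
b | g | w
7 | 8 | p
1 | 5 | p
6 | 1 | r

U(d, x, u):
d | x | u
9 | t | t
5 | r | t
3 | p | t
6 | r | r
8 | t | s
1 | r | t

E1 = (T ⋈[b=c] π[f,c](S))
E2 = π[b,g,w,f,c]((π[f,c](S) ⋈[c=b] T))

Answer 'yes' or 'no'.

E1 stepwise |·|:
  T → 3
  S → 6
  π[f,c](S) → 6
  (T ⋈[b=c] π[f,c](S)) → 1
E2 stepwise |·|:
  S → 6
  π[f,c](S) → 6
  T → 3
  (π[f,c](S) ⋈[c=b] T) → 1
  π[b,g,w,f,c]((π[f,c](S) ⋈[c=b] T)) → 1

E1 and E2 produce the same multiset:
b | g | w | f | c
6 | 1 | r | 1 | 6

yes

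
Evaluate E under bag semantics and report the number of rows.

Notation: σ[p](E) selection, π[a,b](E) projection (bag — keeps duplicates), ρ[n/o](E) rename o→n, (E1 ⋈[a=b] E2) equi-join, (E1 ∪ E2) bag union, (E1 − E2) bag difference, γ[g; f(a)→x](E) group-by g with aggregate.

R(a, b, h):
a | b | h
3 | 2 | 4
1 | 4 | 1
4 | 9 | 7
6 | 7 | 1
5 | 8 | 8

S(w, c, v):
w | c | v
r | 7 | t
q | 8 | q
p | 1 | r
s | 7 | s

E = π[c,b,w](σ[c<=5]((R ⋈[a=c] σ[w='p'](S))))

Subexpression sizes:
  R → 5
  S → 4
  σ[w='p'](S) → 1
  (R ⋈[a=c] σ[w='p'](S)) → 1
  σ[c<=5]((R ⋈[a=c] σ[w='p'](S))) → 1
  π[c,b,w](σ[c<=5]((R ⋈[a=c] σ[w='p'](S)))) → 1

|E| = 1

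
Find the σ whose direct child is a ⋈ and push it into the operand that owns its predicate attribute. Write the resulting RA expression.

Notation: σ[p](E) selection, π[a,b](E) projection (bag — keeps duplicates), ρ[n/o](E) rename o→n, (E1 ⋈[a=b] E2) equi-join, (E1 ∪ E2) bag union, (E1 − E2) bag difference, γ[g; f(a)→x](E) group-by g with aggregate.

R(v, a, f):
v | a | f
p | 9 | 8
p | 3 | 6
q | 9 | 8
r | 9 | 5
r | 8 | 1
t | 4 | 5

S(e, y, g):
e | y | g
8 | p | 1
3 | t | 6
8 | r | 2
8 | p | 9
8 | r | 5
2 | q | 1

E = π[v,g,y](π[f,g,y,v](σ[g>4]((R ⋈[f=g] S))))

σ filters on g, owned by the right side.
E' = π[v,g,y](π[f,g,y,v]((R ⋈[f=g] σ[g>4](S))))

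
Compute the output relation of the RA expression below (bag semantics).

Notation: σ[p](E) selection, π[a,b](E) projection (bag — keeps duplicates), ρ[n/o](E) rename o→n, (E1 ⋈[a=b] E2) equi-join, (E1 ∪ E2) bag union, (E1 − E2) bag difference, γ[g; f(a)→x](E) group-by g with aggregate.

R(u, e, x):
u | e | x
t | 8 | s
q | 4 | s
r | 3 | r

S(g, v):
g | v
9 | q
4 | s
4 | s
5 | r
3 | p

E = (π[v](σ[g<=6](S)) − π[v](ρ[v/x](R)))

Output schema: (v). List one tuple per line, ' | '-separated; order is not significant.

Stepwise |·|:
  S → 5
  σ[g<=6](S) → 4
  π[v](σ[g<=6](S)) → 4
  R → 3
  ρ[v/x](R) → 3
  π[v](ρ[v/x](R)) → 3
  (π[v](σ[g<=6](S)) − π[v](ρ[v/x](R))) → 1

== RESULT ==
v
p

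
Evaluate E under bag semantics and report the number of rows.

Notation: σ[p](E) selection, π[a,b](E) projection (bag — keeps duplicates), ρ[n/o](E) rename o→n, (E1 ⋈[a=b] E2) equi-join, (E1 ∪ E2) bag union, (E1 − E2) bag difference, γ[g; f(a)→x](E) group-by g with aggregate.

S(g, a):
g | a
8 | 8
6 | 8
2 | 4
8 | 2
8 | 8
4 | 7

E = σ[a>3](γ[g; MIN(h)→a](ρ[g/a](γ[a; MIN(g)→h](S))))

Per-node cardinality:
  S → 6
  γ[a; MIN(g)→h](S) → 4
  ρ[g/a](γ[a; MIN(g)→h](S)) → 4
  γ[g; MIN(h)→a](ρ[g/a](γ[a; MIN(g)→h](S))) → 4
  σ[a>3](γ[g; MIN(h)→a](ρ[g/a](γ[a; MIN(g)→h](S)))) → 3

|E| = 3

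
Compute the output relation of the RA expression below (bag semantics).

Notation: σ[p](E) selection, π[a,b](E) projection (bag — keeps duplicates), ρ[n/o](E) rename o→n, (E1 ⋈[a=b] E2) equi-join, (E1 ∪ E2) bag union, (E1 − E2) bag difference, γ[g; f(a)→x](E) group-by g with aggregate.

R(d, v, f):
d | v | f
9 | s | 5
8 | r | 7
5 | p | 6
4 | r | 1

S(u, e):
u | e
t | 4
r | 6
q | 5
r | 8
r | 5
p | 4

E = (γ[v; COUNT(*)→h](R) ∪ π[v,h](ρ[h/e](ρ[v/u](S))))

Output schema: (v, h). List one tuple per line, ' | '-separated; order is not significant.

Per-node cardinality:
  R → 4
  γ[v; COUNT(*)→h](R) → 3
  S → 6
  ρ[v/u](S) → 6
  ρ[h/e](ρ[v/u](S)) → 6
  π[v,h](ρ[h/e](ρ[v/u](S))) → 6
  (γ[v; COUNT(*)→h](R) ∪ π[v,h](ρ[h/e](ρ[v/u](S)))) → 9

== RESULT ==
v | h
p | 1
p | 4
q | 5
r | 2
r | 5
r | 6
r | 8
s | 1
t | 4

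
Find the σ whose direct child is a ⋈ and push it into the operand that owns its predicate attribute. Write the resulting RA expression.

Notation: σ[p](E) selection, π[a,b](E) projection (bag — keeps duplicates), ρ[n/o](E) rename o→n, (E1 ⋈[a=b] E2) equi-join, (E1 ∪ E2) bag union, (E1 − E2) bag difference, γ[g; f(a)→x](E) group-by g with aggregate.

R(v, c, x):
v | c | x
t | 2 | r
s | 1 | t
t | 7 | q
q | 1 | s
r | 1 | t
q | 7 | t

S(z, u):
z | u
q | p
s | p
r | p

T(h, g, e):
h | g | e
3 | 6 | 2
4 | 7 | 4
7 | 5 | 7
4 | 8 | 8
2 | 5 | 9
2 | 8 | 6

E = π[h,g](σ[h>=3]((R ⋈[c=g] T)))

σ filters on h, owned by the right side.
E' = π[h,g]((R ⋈[c=g] σ[h>=3](T)))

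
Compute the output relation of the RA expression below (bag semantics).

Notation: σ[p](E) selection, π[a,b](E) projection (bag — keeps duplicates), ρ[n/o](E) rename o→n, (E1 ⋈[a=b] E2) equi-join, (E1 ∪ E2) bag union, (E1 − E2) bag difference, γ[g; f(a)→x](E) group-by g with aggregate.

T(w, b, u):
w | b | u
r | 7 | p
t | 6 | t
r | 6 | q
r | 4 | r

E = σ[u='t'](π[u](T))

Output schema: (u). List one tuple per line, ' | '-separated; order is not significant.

Per-node cardinality:
  T → 4
  π[u](T) → 4
  σ[u='t'](π[u](T)) → 1

== RESULT ==
u
t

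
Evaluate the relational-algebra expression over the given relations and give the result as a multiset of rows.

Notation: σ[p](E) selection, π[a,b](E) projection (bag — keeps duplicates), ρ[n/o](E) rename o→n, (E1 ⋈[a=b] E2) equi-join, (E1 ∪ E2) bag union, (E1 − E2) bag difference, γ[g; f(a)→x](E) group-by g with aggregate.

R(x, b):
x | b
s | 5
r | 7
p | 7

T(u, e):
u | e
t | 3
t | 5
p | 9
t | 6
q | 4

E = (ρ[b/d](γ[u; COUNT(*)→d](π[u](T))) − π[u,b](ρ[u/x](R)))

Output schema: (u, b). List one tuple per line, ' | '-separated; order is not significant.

Subexpression sizes:
  T → 5
  π[u](T) → 5
  γ[u; COUNT(*)→d](π[u](T)) → 3
  ρ[b/d](γ[u; COUNT(*)→d](π[u](T))) → 3
  R → 3
  ρ[u/x](R) → 3
  π[u,b](ρ[u/x](R)) → 3
  (ρ[b/d](γ[u; COUNT(*)→d](π[u](T))) − π[u,b](ρ[u/x](R))) → 3

== RESULT ==
u | b
p | 1
q | 1
t | 3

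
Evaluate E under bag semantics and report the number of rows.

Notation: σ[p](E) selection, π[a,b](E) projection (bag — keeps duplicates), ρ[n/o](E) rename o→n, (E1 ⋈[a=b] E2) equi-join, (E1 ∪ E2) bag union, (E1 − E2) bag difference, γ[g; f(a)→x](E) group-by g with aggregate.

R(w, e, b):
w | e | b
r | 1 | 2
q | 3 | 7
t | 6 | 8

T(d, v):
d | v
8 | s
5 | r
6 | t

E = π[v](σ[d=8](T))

Row counts bottom-up:
  T → 3
  σ[d=8](T) → 1
  π[v](σ[d=8](T)) → 1

|E| = 1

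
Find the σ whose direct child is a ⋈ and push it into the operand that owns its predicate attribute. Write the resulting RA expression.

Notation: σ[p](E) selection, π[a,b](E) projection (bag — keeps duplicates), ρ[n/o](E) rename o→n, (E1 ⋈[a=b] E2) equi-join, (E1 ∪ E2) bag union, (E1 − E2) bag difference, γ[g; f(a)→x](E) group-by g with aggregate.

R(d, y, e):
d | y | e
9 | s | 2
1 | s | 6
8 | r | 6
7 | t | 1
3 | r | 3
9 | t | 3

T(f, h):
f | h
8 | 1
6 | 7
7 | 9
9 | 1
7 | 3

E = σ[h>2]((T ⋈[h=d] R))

σ filters on h, owned by the left side.
E' = (σ[h>2](T) ⋈[h=d] R)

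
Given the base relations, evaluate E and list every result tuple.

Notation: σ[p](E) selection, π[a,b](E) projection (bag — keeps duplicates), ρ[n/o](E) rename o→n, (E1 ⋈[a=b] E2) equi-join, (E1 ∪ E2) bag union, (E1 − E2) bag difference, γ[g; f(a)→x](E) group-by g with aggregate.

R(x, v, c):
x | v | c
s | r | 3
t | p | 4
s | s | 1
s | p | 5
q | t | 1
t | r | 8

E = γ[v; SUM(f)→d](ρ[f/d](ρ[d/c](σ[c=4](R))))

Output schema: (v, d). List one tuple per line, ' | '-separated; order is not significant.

Subexpression sizes:
  R → 6
  σ[c=4](R) → 1
  ρ[d/c](σ[c=4](R)) → 1
  ρ[f/d](ρ[d/c](σ[c=4](R))) → 1
  γ[v; SUM(f)→d](ρ[f/d](ρ[d/c](σ[c=4](R)))) → 1

== RESULT ==
v | d
p | 4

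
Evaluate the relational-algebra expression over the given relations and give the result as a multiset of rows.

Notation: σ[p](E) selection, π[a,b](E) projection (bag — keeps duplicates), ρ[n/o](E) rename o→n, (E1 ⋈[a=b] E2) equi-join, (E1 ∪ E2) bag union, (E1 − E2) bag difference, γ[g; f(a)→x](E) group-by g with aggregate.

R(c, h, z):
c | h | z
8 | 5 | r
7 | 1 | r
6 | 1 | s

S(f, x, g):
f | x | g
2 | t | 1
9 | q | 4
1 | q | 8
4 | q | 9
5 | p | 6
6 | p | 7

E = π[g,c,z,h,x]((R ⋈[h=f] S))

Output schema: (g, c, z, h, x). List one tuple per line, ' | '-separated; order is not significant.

Stepwise |·|:
  R → 3
  S → 6
  (R ⋈[h=f] S) → 3
  π[g,c,z,h,x]((R ⋈[h=f] S)) → 3

== RESULT ==
g | c | z | h | x
6 | 8 | r | 5 | p
8 | 6 | s | 1 | q
8 | 7 | r | 1 | q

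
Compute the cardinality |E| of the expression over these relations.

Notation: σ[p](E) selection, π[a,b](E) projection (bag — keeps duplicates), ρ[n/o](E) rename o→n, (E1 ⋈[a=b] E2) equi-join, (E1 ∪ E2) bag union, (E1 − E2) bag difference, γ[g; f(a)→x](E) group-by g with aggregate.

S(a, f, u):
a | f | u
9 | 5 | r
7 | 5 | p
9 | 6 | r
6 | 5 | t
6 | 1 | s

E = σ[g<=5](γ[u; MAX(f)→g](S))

Per-node cardinality:
  S → 5
  γ[u; MAX(f)→g](S) → 4
  σ[g<=5](γ[u; MAX(f)→g](S)) → 3

|E| = 3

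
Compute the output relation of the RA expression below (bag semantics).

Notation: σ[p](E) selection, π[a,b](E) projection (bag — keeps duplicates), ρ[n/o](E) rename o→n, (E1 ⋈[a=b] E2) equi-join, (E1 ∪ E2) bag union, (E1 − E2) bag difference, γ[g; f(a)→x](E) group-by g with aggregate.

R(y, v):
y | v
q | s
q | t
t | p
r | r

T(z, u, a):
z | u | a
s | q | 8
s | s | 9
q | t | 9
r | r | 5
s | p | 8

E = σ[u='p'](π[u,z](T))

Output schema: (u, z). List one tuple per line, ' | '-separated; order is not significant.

Subexpression sizes:
  T → 5
  π[u,z](T) → 5
  σ[u='p'](π[u,z](T)) → 1

== RESULT ==
u | z
p | s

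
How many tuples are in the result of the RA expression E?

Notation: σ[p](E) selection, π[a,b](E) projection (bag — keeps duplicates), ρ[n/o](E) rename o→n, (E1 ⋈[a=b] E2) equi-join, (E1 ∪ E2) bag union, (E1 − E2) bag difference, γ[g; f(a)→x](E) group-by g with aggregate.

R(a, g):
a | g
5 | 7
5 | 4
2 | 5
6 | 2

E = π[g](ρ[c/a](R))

Row counts bottom-up:
  R → 4
  ρ[c/a](R) → 4
  π[g](ρ[c/a](R)) → 4

|E| = 4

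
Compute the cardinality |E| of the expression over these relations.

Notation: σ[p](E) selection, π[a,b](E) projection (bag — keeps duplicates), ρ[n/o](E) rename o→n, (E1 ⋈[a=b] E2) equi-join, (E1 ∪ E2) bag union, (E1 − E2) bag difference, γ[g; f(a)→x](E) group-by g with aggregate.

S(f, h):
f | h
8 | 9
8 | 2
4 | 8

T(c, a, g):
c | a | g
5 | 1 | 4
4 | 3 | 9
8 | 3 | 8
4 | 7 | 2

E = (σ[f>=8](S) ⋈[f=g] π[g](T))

Row counts bottom-up:
  S → 3
  σ[f>=8](S) → 2
  T → 4
  π[g](T) → 4
  (σ[f>=8](S) ⋈[f=g] π[g](T)) → 2

|E| = 2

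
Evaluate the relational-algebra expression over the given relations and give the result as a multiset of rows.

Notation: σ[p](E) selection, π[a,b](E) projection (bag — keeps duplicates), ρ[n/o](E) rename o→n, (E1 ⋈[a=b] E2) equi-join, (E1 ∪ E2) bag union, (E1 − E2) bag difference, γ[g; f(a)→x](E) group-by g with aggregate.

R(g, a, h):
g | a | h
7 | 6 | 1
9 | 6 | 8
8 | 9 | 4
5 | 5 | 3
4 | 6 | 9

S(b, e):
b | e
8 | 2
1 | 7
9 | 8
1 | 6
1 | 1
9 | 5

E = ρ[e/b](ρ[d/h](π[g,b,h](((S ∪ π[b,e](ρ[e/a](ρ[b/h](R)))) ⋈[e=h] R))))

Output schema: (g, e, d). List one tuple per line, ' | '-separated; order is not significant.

Stepwise |·|:
  S → 6
  R → 5
  ρ[b/h](R) → 5
  ρ[e/a](ρ[b/h](R)) → 5
  π[b,e](ρ[e/a](ρ[b/h](R))) → 5
  (S ∪ π[b,e](ρ[e/a](ρ[b/h](R)))) → 11
  R → 5
  ((S ∪ π[b,e](ρ[e/a](ρ[b/h](R)))) ⋈[e=h] R) → 3
  π[g,b,h](((S ∪ π[b,e](ρ[e/a](ρ[b/h](R)))) ⋈[e=h] R)) → 3
  ρ[d/h](π[g,b,h](((S ∪ π[b,e](ρ[e/a](ρ[b/h](R)))) ⋈[e=h] R))) → 3
  ρ[e/b](ρ[d/h](π[g,b,h](((S ∪ π[b,e](ρ[e/a](ρ[b/h](R)))) ⋈[e=h] R)))) → 3

== RESULT ==
g | e | d
4 | 4 | 9
7 | 1 | 1
9 | 9 | 8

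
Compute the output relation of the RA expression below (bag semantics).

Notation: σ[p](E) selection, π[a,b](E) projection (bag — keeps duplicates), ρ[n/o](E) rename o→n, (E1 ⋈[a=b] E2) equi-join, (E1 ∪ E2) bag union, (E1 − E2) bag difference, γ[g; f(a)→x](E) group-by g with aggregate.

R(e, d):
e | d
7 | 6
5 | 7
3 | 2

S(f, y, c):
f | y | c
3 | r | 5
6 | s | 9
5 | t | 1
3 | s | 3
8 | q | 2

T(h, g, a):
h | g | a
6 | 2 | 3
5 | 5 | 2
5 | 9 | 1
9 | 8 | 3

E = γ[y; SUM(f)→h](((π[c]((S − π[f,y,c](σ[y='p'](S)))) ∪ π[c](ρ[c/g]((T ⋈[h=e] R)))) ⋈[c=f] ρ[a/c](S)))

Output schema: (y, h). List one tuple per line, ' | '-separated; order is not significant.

Row counts bottom-up:
  S → 5
  S → 5
  σ[y='p'](S) → 0
  π[f,y,c](σ[y='p'](S)) → 0
  (S − π[f,y,c](σ[y='p'](S))) → 5
  π[c]((S − π[f,y,c](σ[y='p'](S)))) → 5
  T → 4
  R → 3
  (T ⋈[h=e] R) → 2
  ρ[c/g]((T ⋈[h=e] R)) → 2
  π[c](ρ[c/g]((T ⋈[h=e] R))) → 2
  (π[c]((S − π[f,y,c](σ[y='p'](S)))) ∪ π[c](ρ[c/g]((T ⋈[h=e] R)))) → 7
  S → 5
  ρ[a/c](S) → 5
  ((π[c]((S − π[f,y,c](σ[y='p'](S)))) ∪ π[c](ρ[c/g]((T ⋈[h=e] R)))) ⋈[c=f] ρ[a/c](S)) → 4
  γ[y; SUM(f)→h](((π[c]((S − π[f,y,c](σ[y='p'](S)))) ∪ π[c](ρ[c/g]((T ⋈[h=e] R)))) ⋈[c=f] ρ[a/c](S))) → 3

== RESULT ==
y | h
r | 3
s | 3
t | 10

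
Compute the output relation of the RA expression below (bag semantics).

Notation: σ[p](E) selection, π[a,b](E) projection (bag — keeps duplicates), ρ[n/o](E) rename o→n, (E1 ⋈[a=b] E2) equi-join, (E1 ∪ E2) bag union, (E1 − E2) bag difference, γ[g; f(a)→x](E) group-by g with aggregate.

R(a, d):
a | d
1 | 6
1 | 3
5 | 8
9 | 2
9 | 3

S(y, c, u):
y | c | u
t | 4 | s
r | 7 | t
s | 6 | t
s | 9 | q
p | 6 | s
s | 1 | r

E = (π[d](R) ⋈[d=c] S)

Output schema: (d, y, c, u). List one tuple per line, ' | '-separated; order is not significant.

Stepwise |·|:
  R → 5
  π[d](R) → 5
  S → 6
  (π[d](R) ⋈[d=c] S) → 2

== RESULT ==
d | y | c | u
6 | p | 6 | s
6 | s | 6 | t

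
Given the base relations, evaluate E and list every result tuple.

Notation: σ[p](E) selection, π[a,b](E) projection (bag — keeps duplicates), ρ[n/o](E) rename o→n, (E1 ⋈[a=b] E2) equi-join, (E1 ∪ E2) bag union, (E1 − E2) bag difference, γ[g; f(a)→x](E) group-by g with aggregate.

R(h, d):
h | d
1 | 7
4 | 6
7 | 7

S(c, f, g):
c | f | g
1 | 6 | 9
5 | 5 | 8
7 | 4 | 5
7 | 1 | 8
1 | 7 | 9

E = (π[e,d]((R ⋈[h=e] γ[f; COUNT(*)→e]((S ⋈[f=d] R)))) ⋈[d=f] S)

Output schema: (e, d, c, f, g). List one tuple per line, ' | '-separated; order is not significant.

Per-node cardinality:
  R → 3
  S → 5
  R → 3
  (S ⋈[f=d] R) → 3
  γ[f; COUNT(*)→e]((S ⋈[f=d] R)) → 2
  (R ⋈[h=e] γ[f; COUNT(*)→e]((S ⋈[f=d] R))) → 1
  π[e,d]((R ⋈[h=e] γ[f; COUNT(*)→e]((S ⋈[f=d] R)))) → 1
  S → 5
  (π[e,d]((R ⋈[h=e] γ[f; COUNT(*)→e]((S ⋈[f=d] R)))) ⋈[d=f] S) → 1

== RESULT ==
e | d | c | f | g
1 | 7 | 1 | 7 | 9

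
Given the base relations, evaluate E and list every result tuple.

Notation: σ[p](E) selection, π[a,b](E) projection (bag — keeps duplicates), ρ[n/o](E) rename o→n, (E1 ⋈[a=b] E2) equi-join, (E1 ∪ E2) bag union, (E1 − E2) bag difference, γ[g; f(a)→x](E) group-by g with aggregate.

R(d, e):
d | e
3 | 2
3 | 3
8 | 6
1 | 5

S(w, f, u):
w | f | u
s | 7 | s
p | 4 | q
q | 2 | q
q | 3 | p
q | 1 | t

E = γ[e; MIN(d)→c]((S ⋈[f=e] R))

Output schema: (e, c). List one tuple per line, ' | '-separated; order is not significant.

Stepwise |·|:
  S → 5
  R → 4
  (S ⋈[f=e] R) → 2
  γ[e; MIN(d)→c]((S ⋈[f=e] R)) → 2

== RESULT ==
e | c
2 | 3
3 | 3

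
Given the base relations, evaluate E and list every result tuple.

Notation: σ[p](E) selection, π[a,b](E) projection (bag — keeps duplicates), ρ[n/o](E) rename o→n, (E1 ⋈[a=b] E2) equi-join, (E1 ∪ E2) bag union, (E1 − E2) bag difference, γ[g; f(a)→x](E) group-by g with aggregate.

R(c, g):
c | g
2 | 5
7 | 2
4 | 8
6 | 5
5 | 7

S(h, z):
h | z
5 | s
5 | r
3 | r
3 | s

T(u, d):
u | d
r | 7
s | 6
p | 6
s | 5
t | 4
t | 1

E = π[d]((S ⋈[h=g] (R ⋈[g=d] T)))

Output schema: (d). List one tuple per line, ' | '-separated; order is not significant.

Row counts bottom-up:
  S → 4
  R → 5
  T → 6
  (R ⋈[g=d] T) → 3
  (S ⋈[h=g] (R ⋈[g=d] T)) → 4
  π[d]((S ⋈[h=g] (R ⋈[g=d] T))) → 4

== RESULT ==
d
5
5
5
5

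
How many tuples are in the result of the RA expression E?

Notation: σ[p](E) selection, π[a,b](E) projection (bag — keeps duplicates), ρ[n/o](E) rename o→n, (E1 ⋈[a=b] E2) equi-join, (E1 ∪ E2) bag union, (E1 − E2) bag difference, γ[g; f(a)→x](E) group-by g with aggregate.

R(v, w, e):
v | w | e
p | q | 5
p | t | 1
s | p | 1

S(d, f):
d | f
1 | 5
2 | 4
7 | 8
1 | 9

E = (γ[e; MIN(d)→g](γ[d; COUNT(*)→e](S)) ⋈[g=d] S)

Subexpression sizes:
  S → 4
  γ[d; COUNT(*)→e](S) → 3
  γ[e; MIN(d)→g](γ[d; COUNT(*)→e](S)) → 2
  S → 4
  (γ[e; MIN(d)→g](γ[d; COUNT(*)→e](S)) ⋈[g=d] S) → 3

|E| = 3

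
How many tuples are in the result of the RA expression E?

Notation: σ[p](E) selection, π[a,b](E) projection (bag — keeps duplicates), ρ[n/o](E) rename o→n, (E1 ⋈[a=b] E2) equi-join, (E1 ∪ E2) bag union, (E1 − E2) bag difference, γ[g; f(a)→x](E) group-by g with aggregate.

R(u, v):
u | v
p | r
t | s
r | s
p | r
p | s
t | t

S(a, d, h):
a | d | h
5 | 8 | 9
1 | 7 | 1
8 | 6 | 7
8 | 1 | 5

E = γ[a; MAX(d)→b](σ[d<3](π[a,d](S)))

Per-node cardinality:
  S → 4
  π[a,d](S) → 4
  σ[d<3](π[a,d](S)) → 1
  γ[a; MAX(d)→b](σ[d<3](π[a,d](S))) → 1

|E| = 1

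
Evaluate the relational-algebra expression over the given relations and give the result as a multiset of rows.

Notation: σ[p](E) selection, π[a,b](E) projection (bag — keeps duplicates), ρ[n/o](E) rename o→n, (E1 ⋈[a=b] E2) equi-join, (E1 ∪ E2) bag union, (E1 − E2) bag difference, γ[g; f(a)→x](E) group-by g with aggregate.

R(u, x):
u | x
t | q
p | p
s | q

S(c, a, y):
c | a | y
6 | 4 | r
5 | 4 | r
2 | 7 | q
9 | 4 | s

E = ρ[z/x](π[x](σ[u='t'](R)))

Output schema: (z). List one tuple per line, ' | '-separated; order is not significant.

Subexpression sizes:
  R → 3
  σ[u='t'](R) → 1
  π[x](σ[u='t'](R)) → 1
  ρ[z/x](π[x](σ[u='t'](R))) → 1

== RESULT ==
z
q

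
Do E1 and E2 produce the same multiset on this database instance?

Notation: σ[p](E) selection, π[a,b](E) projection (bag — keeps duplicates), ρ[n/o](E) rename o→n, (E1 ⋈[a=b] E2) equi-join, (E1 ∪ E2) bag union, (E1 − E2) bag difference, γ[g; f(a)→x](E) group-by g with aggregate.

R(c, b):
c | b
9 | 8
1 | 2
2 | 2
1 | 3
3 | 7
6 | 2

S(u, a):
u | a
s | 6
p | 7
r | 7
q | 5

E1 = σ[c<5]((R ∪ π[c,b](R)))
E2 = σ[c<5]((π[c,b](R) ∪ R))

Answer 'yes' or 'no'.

E1 stepwise |·|:
  R → 6
  R → 6
  π[c,b](R) → 6
  (R ∪ π[c,b](R)) → 12
  σ[c<5]((R ∪ π[c,b](R))) → 8
E2 stepwise |·|:
  R → 6
  π[c,b](R) → 6
  R → 6
  (π[c,b](R) ∪ R) → 12
  σ[c<5]((π[c,b](R) ∪ R)) → 8

E1 and E2 produce the same multiset:
c | b
1 | 2
1 | 2
1 | 3
1 | 3
2 | 2
2 | 2
3 | 7
3 | 7

yes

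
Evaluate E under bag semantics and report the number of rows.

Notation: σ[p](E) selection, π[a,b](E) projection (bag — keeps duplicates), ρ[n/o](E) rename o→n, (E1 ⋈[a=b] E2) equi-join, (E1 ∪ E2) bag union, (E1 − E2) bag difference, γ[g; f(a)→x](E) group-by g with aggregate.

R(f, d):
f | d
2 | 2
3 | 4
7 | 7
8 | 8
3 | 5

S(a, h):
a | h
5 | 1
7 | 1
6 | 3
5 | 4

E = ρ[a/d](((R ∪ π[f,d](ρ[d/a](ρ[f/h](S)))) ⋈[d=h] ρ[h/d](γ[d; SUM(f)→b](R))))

Stepwise |·|:
  R → 5
  S → 4
  ρ[f/h](S) → 4
  ρ[d/a](ρ[f/h](S)) → 4
  π[f,d](ρ[d/a](ρ[f/h](S))) → 4
  (R ∪ π[f,d](ρ[d/a](ρ[f/h](S)))) → 9
  R → 5
  γ[d; SUM(f)→b](R) → 5
  ρ[h/d](γ[d; SUM(f)→b](R)) → 5
  ((R ∪ π[f,d](ρ[d/a](ρ[f/h](S)))) ⋈[d=h] ρ[h/d](γ[d; SUM(f)→b](R))) → 8
  ρ[a/d](((R ∪ π[f,d](ρ[d/a](ρ[f/h](S)))) ⋈[d=h] ρ[h/d](γ[d; SUM(f)→b](R)))) → 8

|E| = 8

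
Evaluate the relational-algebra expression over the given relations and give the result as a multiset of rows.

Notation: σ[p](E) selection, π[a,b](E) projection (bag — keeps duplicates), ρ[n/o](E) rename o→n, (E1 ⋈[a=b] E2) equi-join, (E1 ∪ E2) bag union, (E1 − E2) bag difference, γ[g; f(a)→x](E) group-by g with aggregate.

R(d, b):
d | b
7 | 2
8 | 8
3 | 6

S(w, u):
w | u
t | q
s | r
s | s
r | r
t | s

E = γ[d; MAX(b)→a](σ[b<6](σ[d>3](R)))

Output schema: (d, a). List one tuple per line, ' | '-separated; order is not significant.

Row counts bottom-up:
  R → 3
  σ[d>3](R) → 2
  σ[b<6](σ[d>3](R)) → 1
  γ[d; MAX(b)→a](σ[b<6](σ[d>3](R))) → 1

== RESULT ==
d | a
7 | 2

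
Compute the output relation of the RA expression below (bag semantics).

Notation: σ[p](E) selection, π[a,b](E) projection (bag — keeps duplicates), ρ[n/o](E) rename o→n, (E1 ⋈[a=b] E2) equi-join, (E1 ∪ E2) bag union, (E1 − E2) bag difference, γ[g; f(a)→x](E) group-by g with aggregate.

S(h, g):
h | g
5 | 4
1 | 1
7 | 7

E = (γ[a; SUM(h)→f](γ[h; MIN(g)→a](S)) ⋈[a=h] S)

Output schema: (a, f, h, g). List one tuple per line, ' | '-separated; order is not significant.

Per-node cardinality:
  S → 3
  γ[h; MIN(g)→a](S) → 3
  γ[a; SUM(h)→f](γ[h; MIN(g)→a](S)) → 3
  S → 3
  (γ[a; SUM(h)→f](γ[h; MIN(g)→a](S)) ⋈[a=h] S) → 2

== RESULT ==
a | f | h | g
1 | 1 | 1 | 1
7 | 7 | 7 | 7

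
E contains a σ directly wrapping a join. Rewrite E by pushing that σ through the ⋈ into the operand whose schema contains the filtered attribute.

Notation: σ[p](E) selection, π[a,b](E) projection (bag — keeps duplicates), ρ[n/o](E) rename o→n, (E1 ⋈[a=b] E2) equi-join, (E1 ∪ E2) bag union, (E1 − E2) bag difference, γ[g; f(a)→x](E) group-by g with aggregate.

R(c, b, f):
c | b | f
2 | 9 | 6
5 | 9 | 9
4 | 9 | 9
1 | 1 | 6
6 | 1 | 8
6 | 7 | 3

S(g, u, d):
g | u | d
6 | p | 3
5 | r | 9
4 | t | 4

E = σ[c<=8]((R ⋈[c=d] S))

σ filters on c, owned by the left side.
E' = (σ[c<=8](R) ⋈[c=d] S)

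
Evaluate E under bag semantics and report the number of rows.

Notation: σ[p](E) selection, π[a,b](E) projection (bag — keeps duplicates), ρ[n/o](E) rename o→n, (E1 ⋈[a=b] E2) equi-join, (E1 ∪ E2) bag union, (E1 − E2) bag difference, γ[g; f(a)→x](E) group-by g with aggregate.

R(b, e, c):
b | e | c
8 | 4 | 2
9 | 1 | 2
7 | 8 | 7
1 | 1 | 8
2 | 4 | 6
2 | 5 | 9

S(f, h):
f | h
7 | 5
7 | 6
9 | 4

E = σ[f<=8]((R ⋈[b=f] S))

Stepwise |·|:
  R → 6
  S → 3
  (R ⋈[b=f] S) → 3
  σ[f<=8]((R ⋈[b=f] S)) → 2

|E| = 2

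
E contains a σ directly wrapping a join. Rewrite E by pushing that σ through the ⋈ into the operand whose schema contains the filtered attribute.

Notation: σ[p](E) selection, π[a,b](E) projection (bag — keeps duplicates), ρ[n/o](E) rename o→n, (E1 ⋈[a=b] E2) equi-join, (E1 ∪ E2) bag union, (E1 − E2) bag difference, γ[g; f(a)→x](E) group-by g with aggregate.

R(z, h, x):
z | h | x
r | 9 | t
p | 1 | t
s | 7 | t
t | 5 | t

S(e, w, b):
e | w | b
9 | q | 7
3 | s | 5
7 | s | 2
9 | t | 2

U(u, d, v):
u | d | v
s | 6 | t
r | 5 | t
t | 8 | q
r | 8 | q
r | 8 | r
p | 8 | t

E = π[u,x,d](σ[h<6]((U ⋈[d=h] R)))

σ filters on h, owned by the right side.
E' = π[u,x,d]((U ⋈[d=h] σ[h<6](R)))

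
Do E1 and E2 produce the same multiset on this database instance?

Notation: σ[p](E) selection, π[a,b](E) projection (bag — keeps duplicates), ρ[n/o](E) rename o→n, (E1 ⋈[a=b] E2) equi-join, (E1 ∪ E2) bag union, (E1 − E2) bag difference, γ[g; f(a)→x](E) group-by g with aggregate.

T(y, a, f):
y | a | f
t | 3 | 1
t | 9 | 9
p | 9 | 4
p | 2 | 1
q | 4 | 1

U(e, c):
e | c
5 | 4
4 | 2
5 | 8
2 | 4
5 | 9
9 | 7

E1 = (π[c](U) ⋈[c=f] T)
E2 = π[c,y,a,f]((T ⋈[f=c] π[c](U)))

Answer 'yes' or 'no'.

E1 subexpression sizes:
  U → 6
  π[c](U) → 6
  T → 5
  (π[c](U) ⋈[c=f] T) → 3
E2 subexpression sizes:
  T → 5
  U → 6
  π[c](U) → 6
  (T ⋈[f=c] π[c](U)) → 3
  π[c,y,a,f]((T ⋈[f=c] π[c](U))) → 3

E1 and E2 produce the same multiset:
c | y | a | f
4 | p | 9 | 4
4 | p | 9 | 4
9 | t | 9 | 9

yes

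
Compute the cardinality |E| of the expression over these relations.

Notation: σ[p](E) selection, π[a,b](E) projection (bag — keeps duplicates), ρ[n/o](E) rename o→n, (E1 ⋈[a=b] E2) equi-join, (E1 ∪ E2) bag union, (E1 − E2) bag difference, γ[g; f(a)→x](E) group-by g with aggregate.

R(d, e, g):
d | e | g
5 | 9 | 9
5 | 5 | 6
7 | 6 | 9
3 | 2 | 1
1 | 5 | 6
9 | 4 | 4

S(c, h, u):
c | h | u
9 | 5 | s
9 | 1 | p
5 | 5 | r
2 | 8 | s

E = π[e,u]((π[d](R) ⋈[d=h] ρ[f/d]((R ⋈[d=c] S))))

Row counts bottom-up:
  R → 6
  π[d](R) → 6
  R → 6
  S → 4
  (R ⋈[d=c] S) → 4
  ρ[f/d]((R ⋈[d=c] S)) → 4
  (π[d](R) ⋈[d=h] ρ[f/d]((R ⋈[d=c] S))) → 7
  π[e,u]((π[d](R) ⋈[d=h] ρ[f/d]((R ⋈[d=c] S)))) → 7

|E| = 7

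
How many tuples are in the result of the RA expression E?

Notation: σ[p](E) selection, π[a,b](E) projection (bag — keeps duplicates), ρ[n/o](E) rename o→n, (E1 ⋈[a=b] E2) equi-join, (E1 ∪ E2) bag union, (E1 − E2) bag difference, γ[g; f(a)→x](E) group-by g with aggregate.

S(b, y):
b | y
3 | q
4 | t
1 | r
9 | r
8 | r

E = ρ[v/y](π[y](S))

Row counts bottom-up:
  S → 5
  π[y](S) → 5
  ρ[v/y](π[y](S)) → 5

|E| = 5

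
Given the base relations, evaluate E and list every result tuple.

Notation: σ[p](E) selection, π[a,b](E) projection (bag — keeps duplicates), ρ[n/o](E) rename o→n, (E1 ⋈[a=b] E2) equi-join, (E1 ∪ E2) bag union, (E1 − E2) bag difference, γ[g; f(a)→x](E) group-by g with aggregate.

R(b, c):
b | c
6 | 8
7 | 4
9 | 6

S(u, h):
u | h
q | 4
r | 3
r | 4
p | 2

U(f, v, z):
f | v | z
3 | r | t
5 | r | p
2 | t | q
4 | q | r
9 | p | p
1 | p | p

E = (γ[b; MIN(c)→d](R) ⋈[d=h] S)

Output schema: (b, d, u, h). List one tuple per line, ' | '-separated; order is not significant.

Row counts bottom-up:
  R → 3
  γ[b; MIN(c)→d](R) → 3
  S → 4
  (γ[b; MIN(c)→d](R) ⋈[d=h] S) → 2

== RESULT ==
b | d | u | h
7 | 4 | q | 4
7 | 4 | r | 4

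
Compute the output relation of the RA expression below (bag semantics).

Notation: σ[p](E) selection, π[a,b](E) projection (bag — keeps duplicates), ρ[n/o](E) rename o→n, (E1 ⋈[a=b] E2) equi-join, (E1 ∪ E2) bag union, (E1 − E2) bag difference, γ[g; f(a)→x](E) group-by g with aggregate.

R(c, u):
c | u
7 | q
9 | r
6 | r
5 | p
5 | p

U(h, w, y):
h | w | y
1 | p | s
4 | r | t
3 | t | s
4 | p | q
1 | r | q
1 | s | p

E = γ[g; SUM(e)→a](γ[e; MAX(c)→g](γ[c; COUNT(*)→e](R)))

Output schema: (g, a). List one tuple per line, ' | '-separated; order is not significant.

Row counts bottom-up:
  R → 5
  γ[c; COUNT(*)→e](R) → 4
  γ[e; MAX(c)→g](γ[c; COUNT(*)→e](R)) → 2
  γ[g; SUM(e)→a](γ[e; MAX(c)→g](γ[c; COUNT(*)→e](R))) → 2

== RESULT ==
g | a
5 | 2
9 | 1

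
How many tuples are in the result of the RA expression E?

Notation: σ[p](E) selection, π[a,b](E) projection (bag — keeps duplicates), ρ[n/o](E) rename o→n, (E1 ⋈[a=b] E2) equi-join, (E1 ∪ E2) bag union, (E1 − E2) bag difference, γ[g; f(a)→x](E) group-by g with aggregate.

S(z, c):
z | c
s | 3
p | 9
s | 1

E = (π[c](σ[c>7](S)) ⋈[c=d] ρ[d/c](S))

Subexpression sizes:
  S → 3
  σ[c>7](S) → 1
  π[c](σ[c>7](S)) → 1
  S → 3
  ρ[d/c](S) → 3
  (π[c](σ[c>7](S)) ⋈[c=d] ρ[d/c](S)) → 1

|E| = 1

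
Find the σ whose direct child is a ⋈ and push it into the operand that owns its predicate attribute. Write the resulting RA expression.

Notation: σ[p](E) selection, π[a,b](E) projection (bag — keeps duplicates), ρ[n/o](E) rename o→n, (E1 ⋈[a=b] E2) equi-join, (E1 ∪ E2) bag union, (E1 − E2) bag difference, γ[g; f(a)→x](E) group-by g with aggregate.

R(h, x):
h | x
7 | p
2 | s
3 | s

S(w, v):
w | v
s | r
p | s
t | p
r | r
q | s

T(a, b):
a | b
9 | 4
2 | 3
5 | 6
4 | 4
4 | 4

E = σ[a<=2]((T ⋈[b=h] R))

σ filters on a, owned by the left side.
E' = (σ[a<=2](T) ⋈[b=h] R)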